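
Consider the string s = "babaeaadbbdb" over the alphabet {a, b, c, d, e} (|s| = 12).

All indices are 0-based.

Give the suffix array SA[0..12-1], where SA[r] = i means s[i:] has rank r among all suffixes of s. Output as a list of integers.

[5, 1, 6, 3, 11, 0, 2, 8, 9, 10, 7, 4]

sorted suffixes:
  #0 SA[0]=5  'aadbbdb'
  #1 SA[1]=1  'abaeaadbbdb'
  #2 SA[2]=6  'adbbdb'
  #3 SA[3]=3  'aeaadbbdb'
  #4 SA[4]=11  'b'
  #5 SA[5]=0  'babaeaadbbdb'
  #6 SA[6]=2  'baeaadbbdb'
  #7 SA[7]=8  'bbdb'
  #8 SA[8]=9  'bdb'
  #9 SA[9]=10  'db'
  #10 SA[10]=7  'dbbdb'
  #11 SA[11]=4  'eaadbbdb'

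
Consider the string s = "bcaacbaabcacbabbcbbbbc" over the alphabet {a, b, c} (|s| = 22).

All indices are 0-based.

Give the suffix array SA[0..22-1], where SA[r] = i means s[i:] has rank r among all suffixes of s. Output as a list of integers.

rank→(start, suffix):
  0 → (6, 'aabcacbabbcbbbbc')
  1 → (2, 'aacbaabcacbabbcbbbbc')
  2 → (13, 'abbcbbbbc')
  3 → (7, 'abcacbabbcbbbbc')
  4 → (3, 'acbaabcacbabbcbbbbc')
  5 → (10, 'acbabbcbbbbc')
  6 → (5, 'baabcacbabbcbbbbc')
  7 → (12, 'babbcbbbbc')
  8 → (17, 'bbbbc')
  9 → (18, 'bbbc')
  10 → (19, 'bbc')
  11 → (14, 'bbcbbbbc')
  12 → (20, 'bc')
  13 → (0, 'bcaacbaabcacbabbcbbbbc')
  14 → (8, 'bcacbabbcbbbbc')
  15 → (15, 'bcbbbbc')
  16 → (21, 'c')
  17 → (1, 'caacbaabcacbabbcbbbbc')
  18 → (9, 'cacbabbcbbbbc')
  19 → (4, 'cbaabcacbabbcbbbbc')
  20 → (11, 'cbabbcbbbbc')
  21 → (16, 'cbbbbc')

[6, 2, 13, 7, 3, 10, 5, 12, 17, 18, 19, 14, 20, 0, 8, 15, 21, 1, 9, 4, 11, 16]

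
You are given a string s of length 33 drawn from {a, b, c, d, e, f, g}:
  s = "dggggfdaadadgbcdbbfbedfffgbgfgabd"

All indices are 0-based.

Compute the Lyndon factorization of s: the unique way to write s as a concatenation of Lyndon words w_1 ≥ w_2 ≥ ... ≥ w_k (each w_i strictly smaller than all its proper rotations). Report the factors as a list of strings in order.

["dggggf", "d", "aadadgbcdbbfbedfffgbgfgabd"]

emit factor 1: 'dggggf' (i=0, period=6)
emit factor 2: 'd' (i=6, period=1)
emit factor 3: 'aadadgbcdbbfbedfffgbgfgabd' (i=7, period=26)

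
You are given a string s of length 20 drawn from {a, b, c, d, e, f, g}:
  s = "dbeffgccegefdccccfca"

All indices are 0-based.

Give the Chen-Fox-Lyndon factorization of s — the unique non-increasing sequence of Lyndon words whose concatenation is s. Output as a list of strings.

["d", "beffgccegefdccccfc", "a"]

emit factor 1: 'd' (i=0, period=1)
emit factor 2: 'beffgccegefdccccfc' (i=1, period=18)
emit factor 3: 'a' (i=19, period=1)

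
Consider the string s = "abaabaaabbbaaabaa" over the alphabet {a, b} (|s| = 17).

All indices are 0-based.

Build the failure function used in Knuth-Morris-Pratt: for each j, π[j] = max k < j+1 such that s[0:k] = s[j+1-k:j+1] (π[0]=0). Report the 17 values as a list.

[0, 0, 1, 1, 2, 3, 4, 1, 2, 0, 0, 1, 1, 1, 2, 3, 4]

π[0] = 0
j=1 s[j]='b': π[1]=0 (border '')
j=2 s[j]='a': π[2]=1 (border 'a')
j=3 s[j]='a': k: 1→0; π[3]=1 (border 'a')
j=4 s[j]='b': π[4]=2 (border 'ab')
j=5 s[j]='a': π[5]=3 (border 'aba')
j=6 s[j]='a': π[6]=4 (border 'abaa')
j=7 s[j]='a': k: 4→1→0; π[7]=1 (border 'a')
j=8 s[j]='b': π[8]=2 (border 'ab')
j=9 s[j]='b': k: 2→0; π[9]=0 (border '')
j=10 s[j]='b': π[10]=0 (border '')
j=11 s[j]='a': π[11]=1 (border 'a')
j=12 s[j]='a': k: 1→0; π[12]=1 (border 'a')
j=13 s[j]='a': k: 1→0; π[13]=1 (border 'a')
j=14 s[j]='b': π[14]=2 (border 'ab')
j=15 s[j]='a': π[15]=3 (border 'aba')
j=16 s[j]='a': π[16]=4 (border 'abaa')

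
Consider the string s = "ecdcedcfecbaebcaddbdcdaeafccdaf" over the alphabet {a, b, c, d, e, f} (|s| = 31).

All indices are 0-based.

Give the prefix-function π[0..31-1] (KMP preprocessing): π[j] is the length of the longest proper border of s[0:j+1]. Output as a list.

π[0] = 0
j=1 s[j]='c': π[1]=0 (border '')
j=2 s[j]='d': π[2]=0 (border '')
j=3 s[j]='c': π[3]=0 (border '')
j=4 s[j]='e': π[4]=1 (border 'e')
j=5 s[j]='d': k: 1→0; π[5]=0 (border '')
j=6 s[j]='c': π[6]=0 (border '')
j=7 s[j]='f': π[7]=0 (border '')
j=8 s[j]='e': π[8]=1 (border 'e')
j=9 s[j]='c': π[9]=2 (border 'ec')
j=10 s[j]='b': k: 2→0; π[10]=0 (border '')
j=11 s[j]='a': π[11]=0 (border '')
j=12 s[j]='e': π[12]=1 (border 'e')
j=13 s[j]='b': k: 1→0; π[13]=0 (border '')
j=14 s[j]='c': π[14]=0 (border '')
j=15 s[j]='a': π[15]=0 (border '')
j=16 s[j]='d': π[16]=0 (border '')
j=17 s[j]='d': π[17]=0 (border '')
j=18 s[j]='b': π[18]=0 (border '')
j=19 s[j]='d': π[19]=0 (border '')
j=20 s[j]='c': π[20]=0 (border '')
j=21 s[j]='d': π[21]=0 (border '')
j=22 s[j]='a': π[22]=0 (border '')
j=23 s[j]='e': π[23]=1 (border 'e')
j=24 s[j]='a': k: 1→0; π[24]=0 (border '')
j=25 s[j]='f': π[25]=0 (border '')
j=26 s[j]='c': π[26]=0 (border '')
j=27 s[j]='c': π[27]=0 (border '')
j=28 s[j]='d': π[28]=0 (border '')
j=29 s[j]='a': π[29]=0 (border '')
j=30 s[j]='f': π[30]=0 (border '')

[0, 0, 0, 0, 1, 0, 0, 0, 1, 2, 0, 0, 1, 0, 0, 0, 0, 0, 0, 0, 0, 0, 0, 1, 0, 0, 0, 0, 0, 0, 0]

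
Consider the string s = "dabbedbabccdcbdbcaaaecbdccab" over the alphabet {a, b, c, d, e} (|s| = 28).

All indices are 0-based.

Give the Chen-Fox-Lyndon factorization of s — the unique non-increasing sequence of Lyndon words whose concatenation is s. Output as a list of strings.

emit factor 1: 'd' (i=0, period=1)
emit factor 2: 'abbedbabccdcbdbc' (i=1, period=16)
emit factor 3: 'aaaecbdccab' (i=17, period=11)

["d", "abbedbabccdcbdbc", "aaaecbdccab"]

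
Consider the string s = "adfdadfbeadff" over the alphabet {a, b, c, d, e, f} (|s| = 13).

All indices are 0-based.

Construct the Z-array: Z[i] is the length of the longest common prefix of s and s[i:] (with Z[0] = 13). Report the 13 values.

[13, 0, 0, 0, 3, 0, 0, 0, 0, 3, 0, 0, 0]

Z[0]=13
i=1: fresh scan; Z[1]=0
i=2: fresh scan; Z[2]=0
i=3: fresh scan; Z[3]=0
i=4: fresh scan; Z[4]=3 grow→box=[4,7)
i=5: min(r-i=2, Z[1]=0)=0; Z[5]=0
i=6: min(r-i=1, Z[2]=0)=0; Z[6]=0
i=7: fresh scan; Z[7]=0
i=8: fresh scan; Z[8]=0
i=9: fresh scan; Z[9]=3 grow→box=[9,12)
i=10: min(r-i=2, Z[1]=0)=0; Z[10]=0
i=11: min(r-i=1, Z[2]=0)=0; Z[11]=0
i=12: fresh scan; Z[12]=0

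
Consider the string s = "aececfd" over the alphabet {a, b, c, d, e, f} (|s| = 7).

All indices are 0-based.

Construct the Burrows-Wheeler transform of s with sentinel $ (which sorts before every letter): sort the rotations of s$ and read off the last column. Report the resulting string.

d$eefacc

rank  rotation  last
    0  $aececfd  d
    1  aececfd$  $
    2  cecfd$ae  e
    3  cfd$aece  e
    4  d$aececf  f
    5  ececfd$a  a
    6  ecfd$aec  c
    7  fd$aecec  c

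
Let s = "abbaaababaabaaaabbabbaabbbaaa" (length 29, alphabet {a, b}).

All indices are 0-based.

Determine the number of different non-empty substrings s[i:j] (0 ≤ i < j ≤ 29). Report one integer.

352

rank→(start, suffix):
  0 → (28, 'a')
  1 → (27, 'aa')
  2 → (26, 'aaa')
  3 → (12, 'aaaabbabbaabbbaaa')
  4 → (3, 'aaababaabaaaabbabbaabbbaaa')
  5 → (13, 'aaabbabbaabbbaaa')
  6 → (9, 'aabaaaabbabbaabbbaaa')
  7 → (4, 'aababaabaaaabbabbaabbbaaa')
  8 → (14, 'aabbabbaabbbaaa')
  9 → (21, 'aabbbaaa')
  10 → (10, 'abaaaabbabbaabbbaaa')
  11 → (7, 'abaabaaaabbabbaabbbaaa')
  12 → (5, 'ababaabaaaabbabbaabbbaaa')
  13 → (0, 'abbaaababaabaaaabbabbaabbbaaa')
  14 → (18, 'abbaabbbaaa')
  15 → (15, 'abbabbaabbbaaa')
  16 → (22, 'abbbaaa')
  17 → (25, 'baaa')
  18 → (11, 'baaaabbabbaabbbaaa')
  19 → (2, 'baaababaabaaaabbabbaabbbaaa')
  20 → (8, 'baabaaaabbabbaabbbaaa')
  21 → (20, 'baabbbaaa')
  22 → (6, 'babaabaaaabbabbaabbbaaa')
  23 → (17, 'babbaabbbaaa')
  24 → (24, 'bbaaa')
  25 → (1, 'bbaaababaabaaaabbabbaabbbaaa')
  26 → (19, 'bbaabbbaaa')
  27 → (16, 'bbabbaabbbaaa')
  28 → (23, 'bbbaaa')

SA = [28, 27, 26, 12, 3, 13, 9, 4, 14, 21, 10, 7, 5, 0, 18, 15, 22, 25, 11, 2, 8, 20, 6, 17, 24, 1, 19, 16, 23]
[i] adj suffixes → lcp
  [1] 28/27 → 1 ('a')
  [2] 27/26 → 2 ('aa')
  [3] 26/12 → 3 ('aaa')
  [4] 12/3 → 3 ('aaa')
  [5] 3/13 → 4 ('aaab')
  [6] 13/9 → 2 ('aa')
  [7] 9/4 → 4 ('aaba')
  [8] 4/14 → 3 ('aab')
  [9] 14/21 → 4 ('aabb')
  [10] 21/10 → 1 ('a')
  [11] 10/7 → 4 ('abaa')
  [12] 7/5 → 3 ('aba')
  [13] 5/0 → 2 ('ab')
  [14] 0/18 → 5 ('abbaa')
  [15] 18/15 → 4 ('abba')
  [16] 15/22 → 3 ('abb')
  [17] 22/25 → 0 ('')
  [18] 25/11 → 4 ('baaa')
  [19] 11/2 → 4 ('baaa')
  [20] 2/8 → 3 ('baa')
  [21] 8/20 → 4 ('baab')
  [22] 20/6 → 2 ('ba')
  [23] 6/17 → 3 ('bab')
  [24] 17/24 → 1 ('b')
  [25] 24/1 → 5 ('bbaaa')
  [26] 1/19 → 4 ('bbaa')
  [27] 19/16 → 3 ('bba')
  [28] 16/23 → 2 ('bb')

n(n+1)/2 = 29·30/2 = 435
Σ LCP = 0 + 1 + 2 + 3 + 3 + 4 + 2 + 4 + 3 + 4 + 1 + 4 + 3 + 2 + 5 + 4 + 3 + 0 + 4 + 4 + 3 + 4 + 2 + 3 + 1 + 5 + 4 + 3 + 2 = 83
distinct = 435 − 83 = 352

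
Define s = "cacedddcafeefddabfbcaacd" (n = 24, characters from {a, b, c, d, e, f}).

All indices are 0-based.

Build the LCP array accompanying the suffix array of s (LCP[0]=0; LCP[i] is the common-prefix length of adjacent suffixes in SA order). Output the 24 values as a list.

rank→(start, suffix):
  0 → (20, 'aacd')
  1 → (15, 'abfbcaacd')
  2 → (21, 'acd')
  3 → (1, 'acedddcafeefddabfbcaacd')
  4 → (8, 'afeefddabfbcaacd')
  5 → (18, 'bcaacd')
  6 → (16, 'bfbcaacd')
  7 → (19, 'caacd')
  8 → (0, 'cacedddcafeefddabfbcaacd')
  9 → (7, 'cafeefddabfbcaacd')
  10 → (22, 'cd')
  11 → (2, 'cedddcafeefddabfbcaacd')
  12 → (23, 'd')
  13 → (14, 'dabfbcaacd')
  14 → (6, 'dcafeefddabfbcaacd')
  15 → (13, 'ddabfbcaacd')
  16 → (5, 'ddcafeefddabfbcaacd')
  17 → (4, 'dddcafeefddabfbcaacd')
  18 → (3, 'edddcafeefddabfbcaacd')
  19 → (10, 'eefddabfbcaacd')
  20 → (11, 'efddabfbcaacd')
  21 → (17, 'fbcaacd')
  22 → (12, 'fddabfbcaacd')
  23 → (9, 'feefddabfbcaacd')

SA = [20, 15, 21, 1, 8, 18, 16, 19, 0, 7, 22, 2, 23, 14, 6, 13, 5, 4, 3, 10, 11, 17, 12, 9]
i: (SA[i-1],SA[i]) lcp shared
  1: (20,15) 1 'a'
  2: (15,21) 1 'a'
  3: (21,1) 2 'ac'
  4: (1,8) 1 'a'
  5: (8,18) 0 ''
  6: (18,16) 1 'b'
  7: (16,19) 0 ''
  8: (19,0) 2 'ca'
  9: (0,7) 2 'ca'
  10: (7,22) 1 'c'
  11: (22,2) 1 'c'
  12: (2,23) 0 ''
  13: (23,14) 1 'd'
  14: (14,6) 1 'd'
  15: (6,13) 1 'd'
  16: (13,5) 2 'dd'
  17: (5,4) 2 'dd'
  18: (4,3) 0 ''
  19: (3,10) 1 'e'
  20: (10,11) 1 'e'
  21: (11,17) 0 ''
  22: (17,12) 1 'f'
  23: (12,9) 1 'f'

[0, 1, 1, 2, 1, 0, 1, 0, 2, 2, 1, 1, 0, 1, 1, 1, 2, 2, 0, 1, 1, 0, 1, 1]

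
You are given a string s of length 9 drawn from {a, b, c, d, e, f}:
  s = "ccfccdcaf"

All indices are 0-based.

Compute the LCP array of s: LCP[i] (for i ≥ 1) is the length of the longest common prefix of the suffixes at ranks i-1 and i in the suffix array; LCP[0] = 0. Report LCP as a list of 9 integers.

[0, 0, 1, 2, 1, 1, 0, 0, 1]

rank→(start, suffix):
  0 → (7, 'af')
  1 → (6, 'caf')
  2 → (3, 'ccdcaf')
  3 → (0, 'ccfccdcaf')
  4 → (4, 'cdcaf')
  5 → (1, 'cfccdcaf')
  6 → (5, 'dcaf')
  7 → (8, 'f')
  8 → (2, 'fccdcaf')

SA = [7, 6, 3, 0, 4, 1, 5, 8, 2]
i: (SA[i-1],SA[i]) lcp shared
  1: (7,6) 0 ''
  2: (6,3) 1 'c'
  3: (3,0) 2 'cc'
  4: (0,4) 1 'c'
  5: (4,1) 1 'c'
  6: (1,5) 0 ''
  7: (5,8) 0 ''
  8: (8,2) 1 'f'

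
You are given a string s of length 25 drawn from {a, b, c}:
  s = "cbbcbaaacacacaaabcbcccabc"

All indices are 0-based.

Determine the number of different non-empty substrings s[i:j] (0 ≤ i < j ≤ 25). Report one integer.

279

rank→(start, suffix):
  0 → (13, 'aaabcbcccabc')
  1 → (5, 'aaacacacaaabcbcccabc')
  2 → (14, 'aabcbcccabc')
  3 → (6, 'aacacacaaabcbcccabc')
  4 → (22, 'abc')
  5 → (15, 'abcbcccabc')
  6 → (11, 'acaaabcbcccabc')
  7 → (9, 'acacaaabcbcccabc')
  8 → (7, 'acacacaaabcbcccabc')
  9 → (4, 'baaacacacaaabcbcccabc')
  10 → (1, 'bbcbaaacacacaaabcbcccabc')
  11 → (23, 'bc')
  12 → (2, 'bcbaaacacacaaabcbcccabc')
  13 → (16, 'bcbcccabc')
  14 → (18, 'bcccabc')
  15 → (24, 'c')
  16 → (12, 'caaabcbcccabc')
  17 → (21, 'cabc')
  18 → (10, 'cacaaabcbcccabc')
  19 → (8, 'cacacaaabcbcccabc')
  20 → (3, 'cbaaacacacaaabcbcccabc')
  21 → (0, 'cbbcbaaacacacaaabcbcccabc')
  22 → (17, 'cbcccabc')
  23 → (20, 'ccabc')
  24 → (19, 'cccabc')

SA = [13, 5, 14, 6, 22, 15, 11, 9, 7, 4, 1, 23, 2, 16, 18, 24, 12, 21, 10, 8, 3, 0, 17, 20, 19]
i: (SA[i-1],SA[i]) lcp shared
  1: (13,5) 3 'aaa'
  2: (5,14) 2 'aa'
  3: (14,6) 2 'aa'
  4: (6,22) 1 'a'
  5: (22,15) 3 'abc'
  6: (15,11) 1 'a'
  7: (11,9) 3 'aca'
  8: (9,7) 5 'acaca'
  9: (7,4) 0 ''
  10: (4,1) 1 'b'
  11: (1,23) 1 'b'
  12: (23,2) 2 'bc'
  13: (2,16) 3 'bcb'
  14: (16,18) 2 'bc'
  15: (18,24) 0 ''
  16: (24,12) 1 'c'
  17: (12,21) 2 'ca'
  18: (21,10) 2 'ca'
  19: (10,8) 4 'caca'
  20: (8,3) 1 'c'
  21: (3,0) 2 'cb'
  22: (0,17) 2 'cb'
  23: (17,20) 1 'c'
  24: (20,19) 2 'cc'

n(n+1)/2 = 25·26/2 = 325
Σ LCP = 0 + 3 + 2 + 2 + 1 + 3 + 1 + 3 + 5 + 0 + 1 + 1 + 2 + 3 + 2 + 0 + 1 + 2 + 2 + 4 + 1 + 2 + 2 + 1 + 2 = 46
distinct = 325 − 46 = 279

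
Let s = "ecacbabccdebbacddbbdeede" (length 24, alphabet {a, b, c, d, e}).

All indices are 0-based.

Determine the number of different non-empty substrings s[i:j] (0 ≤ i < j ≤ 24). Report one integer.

rank | idx | suffix
   0 |   5 | abccdebbacddbbdeede
   1 |   2 | acbabccdebbacddbbdeede
   2 |  13 | acddbbdeede
   3 |   4 | babccdebbacddbbdeede
   4 |  12 | bacddbbdeede
   5 |  11 | bbacddbbdeede
   6 |  17 | bbdeede
   7 |   6 | bccdebbacddbbdeede
   8 |  18 | bdeede
   9 |   1 | cacbabccdebbacddbbdeede
  10 |   3 | cbabccdebbacddbbdeede
  11 |   7 | ccdebbacddbbdeede
  12 |  14 | cddbbdeede
  13 |   8 | cdebbacddbbdeede
  14 |  16 | dbbdeede
  15 |  15 | ddbbdeede
  16 |  22 | de
  17 |   9 | debbacddbbdeede
  18 |  19 | deede
  19 |  23 | e
  20 |  10 | ebbacddbbdeede
  21 |   0 | ecacbabccdebbacddbbdeede
  22 |  21 | ede
  23 |  20 | eede

SA = [5, 2, 13, 4, 12, 11, 17, 6, 18, 1, 3, 7, 14, 8, 16, 15, 22, 9, 19, 23, 10, 0, 21, 20]
rank  pair      lcp
   1  s[5:],s[2:]  1  'a'
   2  s[2:],s[13:]  2  'ac'
   3  s[13:],s[4:]  0  ''
   4  s[4:],s[12:]  2  'ba'
   5  s[12:],s[11:]  1  'b'
   6  s[11:],s[17:]  2  'bb'
   7  s[17:],s[6:]  1  'b'
   8  s[6:],s[18:]  1  'b'
   9  s[18:],s[1:]  0  ''
  10  s[1:],s[3:]  1  'c'
  11  s[3:],s[7:]  1  'c'
  12  s[7:],s[14:]  1  'c'
  13  s[14:],s[8:]  2  'cd'
  14  s[8:],s[16:]  0  ''
  15  s[16:],s[15:]  1  'd'
  16  s[15:],s[22:]  1  'd'
  17  s[22:],s[9:]  2  'de'
  18  s[9:],s[19:]  2  'de'
  19  s[19:],s[23:]  0  ''
  20  s[23:],s[10:]  1  'e'
  21  s[10:],s[0:]  1  'e'
  22  s[0:],s[21:]  1  'e'
  23  s[21:],s[20:]  1  'e'

n(n+1)/2 = 24·25/2 = 300
Σ LCP = 0 + 1 + 2 + 0 + 2 + 1 + 2 + 1 + 1 + 0 + 1 + 1 + 1 + 2 + 0 + 1 + 1 + 2 + 2 + 0 + 1 + 1 + 1 + 1 = 25
distinct = 300 − 25 = 275

275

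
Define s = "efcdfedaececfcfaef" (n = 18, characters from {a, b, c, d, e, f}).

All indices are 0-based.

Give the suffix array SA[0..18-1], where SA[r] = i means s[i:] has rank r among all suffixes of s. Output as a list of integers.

[7, 15, 2, 9, 13, 11, 6, 3, 8, 10, 5, 16, 0, 17, 14, 1, 12, 4]

rank | idx | suffix
   0 |   7 | aececfcfaef
   1 |  15 | aef
   2 |   2 | cdfedaececfcfaef
   3 |   9 | cecfcfaef
   4 |  13 | cfaef
   5 |  11 | cfcfaef
   6 |   6 | daececfcfaef
   7 |   3 | dfedaececfcfaef
   8 |   8 | ececfcfaef
   9 |  10 | ecfcfaef
  10 |   5 | edaececfcfaef
  11 |  16 | ef
  12 |   0 | efcdfedaececfcfaef
  13 |  17 | f
  14 |  14 | faef
  15 |   1 | fcdfedaececfcfaef
  16 |  12 | fcfaef
  17 |   4 | fedaececfcfaef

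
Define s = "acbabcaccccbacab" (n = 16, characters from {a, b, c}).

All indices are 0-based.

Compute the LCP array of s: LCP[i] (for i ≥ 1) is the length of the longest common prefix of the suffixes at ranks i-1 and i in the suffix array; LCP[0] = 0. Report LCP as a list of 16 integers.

[0, 2, 1, 2, 2, 0, 1, 2, 1, 0, 2, 1, 3, 1, 2, 3]

sorted suffixes:
  #0 SA[0]=14  'ab'
  #1 SA[1]=3  'abcaccccbacab'
  #2 SA[2]=12  'acab'
  #3 SA[3]=0  'acbabcaccccbacab'
  #4 SA[4]=6  'accccbacab'
  #5 SA[5]=15  'b'
  #6 SA[6]=2  'babcaccccbacab'
  #7 SA[7]=11  'bacab'
  #8 SA[8]=4  'bcaccccbacab'
  #9 SA[9]=13  'cab'
  #10 SA[10]=5  'caccccbacab'
  #11 SA[11]=1  'cbabcaccccbacab'
  #12 SA[12]=10  'cbacab'
  #13 SA[13]=9  'ccbacab'
  #14 SA[14]=8  'cccbacab'
  #15 SA[15]=7  'ccccbacab'

SA = [14, 3, 12, 0, 6, 15, 2, 11, 4, 13, 5, 1, 10, 9, 8, 7]
[i] adj suffixes → lcp
  [1] 14/3 → 2 ('ab')
  [2] 3/12 → 1 ('a')
  [3] 12/0 → 2 ('ac')
  [4] 0/6 → 2 ('ac')
  [5] 6/15 → 0 ('')
  [6] 15/2 → 1 ('b')
  [7] 2/11 → 2 ('ba')
  [8] 11/4 → 1 ('b')
  [9] 4/13 → 0 ('')
  [10] 13/5 → 2 ('ca')
  [11] 5/1 → 1 ('c')
  [12] 1/10 → 3 ('cba')
  [13] 10/9 → 1 ('c')
  [14] 9/8 → 2 ('cc')
  [15] 8/7 → 3 ('ccc')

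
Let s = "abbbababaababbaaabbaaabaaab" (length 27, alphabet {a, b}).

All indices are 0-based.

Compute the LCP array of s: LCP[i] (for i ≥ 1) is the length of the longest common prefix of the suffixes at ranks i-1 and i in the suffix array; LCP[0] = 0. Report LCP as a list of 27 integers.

[0, 4, 4, 2, 3, 4, 3, 1, 2, 4, 3, 4, 2, 7, 3, 0, 1, 5, 5, 3, 2, 4, 3, 1, 6, 3, 2]

rank | idx | suffix
   0 |  23 | aaab
   1 |  19 | aaabaaab
   2 |  14 | aaabbaaabaaab
   3 |  24 | aab
   4 |  20 | aabaaab
   5 |   8 | aababbaaabbaaabaaab
   6 |  15 | aabbaaabaaab
   7 |  25 | ab
   8 |  21 | abaaab
   9 |   6 | abaababbaaabbaaabaaab
  10 |   4 | ababaababbaaabbaaabaaab
  11 |   9 | ababbaaabbaaabaaab
  12 |  16 | abbaaabaaab
  13 |  11 | abbaaabbaaabaaab
  14 |   0 | abbbababaababbaaabbaaabaaab
  15 |  26 | b
  16 |  22 | baaab
  17 |  18 | baaabaaab
  18 |  13 | baaabbaaabaaab
  19 |   7 | baababbaaabbaaabaaab
  20 |   5 | babaababbaaabbaaabaaab
  21 |   3 | bababaababbaaabbaaabaaab
  22 |  10 | babbaaabbaaabaaab
  23 |  17 | bbaaabaaab
  24 |  12 | bbaaabbaaabaaab
  25 |   2 | bbababaababbaaabbaaabaaab
  26 |   1 | bbbababaababbaaabbaaabaaab

SA = [23, 19, 14, 24, 20, 8, 15, 25, 21, 6, 4, 9, 16, 11, 0, 26, 22, 18, 13, 7, 5, 3, 10, 17, 12, 2, 1]
[i] adj suffixes → lcp
  [1] 23/19 → 4 ('aaab')
  [2] 19/14 → 4 ('aaab')
  [3] 14/24 → 2 ('aa')
  [4] 24/20 → 3 ('aab')
  [5] 20/8 → 4 ('aaba')
  [6] 8/15 → 3 ('aab')
  [7] 15/25 → 1 ('a')
  [8] 25/21 → 2 ('ab')
  [9] 21/6 → 4 ('abaa')
  [10] 6/4 → 3 ('aba')
  [11] 4/9 → 4 ('abab')
  [12] 9/16 → 2 ('ab')
  [13] 16/11 → 7 ('abbaaab')
  [14] 11/0 → 3 ('abb')
  [15] 0/26 → 0 ('')
  [16] 26/22 → 1 ('b')
  [17] 22/18 → 5 ('baaab')
  [18] 18/13 → 5 ('baaab')
  [19] 13/7 → 3 ('baa')
  [20] 7/5 → 2 ('ba')
  [21] 5/3 → 4 ('baba')
  [22] 3/10 → 3 ('bab')
  [23] 10/17 → 1 ('b')
  [24] 17/12 → 6 ('bbaaab')
  [25] 12/2 → 3 ('bba')
  [26] 2/1 → 2 ('bb')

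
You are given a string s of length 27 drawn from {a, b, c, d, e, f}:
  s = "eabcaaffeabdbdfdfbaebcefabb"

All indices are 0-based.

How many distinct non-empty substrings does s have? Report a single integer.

rank→(start, suffix):
  0 → (4, 'aaffeabdbdfdfbaebcefabb')
  1 → (24, 'abb')
  2 → (1, 'abcaaffeabdbdfdfbaebcefabb')
  3 → (9, 'abdbdfdfbaebcefabb')
  4 → (18, 'aebcefabb')
  5 → (5, 'affeabdbdfdfbaebcefabb')
  6 → (26, 'b')
  7 → (17, 'baebcefabb')
  8 → (25, 'bb')
  9 → (2, 'bcaaffeabdbdfdfbaebcefabb')
  10 → (20, 'bcefabb')
  11 → (10, 'bdbdfdfbaebcefabb')
  12 → (12, 'bdfdfbaebcefabb')
  13 → (3, 'caaffeabdbdfdfbaebcefabb')
  14 → (21, 'cefabb')
  15 → (11, 'dbdfdfbaebcefabb')
  16 → (15, 'dfbaebcefabb')
  17 → (13, 'dfdfbaebcefabb')
  18 → (0, 'eabcaaffeabdbdfdfbaebcefabb')
  19 → (8, 'eabdbdfdfbaebcefabb')
  20 → (19, 'ebcefabb')
  21 → (22, 'efabb')
  22 → (23, 'fabb')
  23 → (16, 'fbaebcefabb')
  24 → (14, 'fdfbaebcefabb')
  25 → (7, 'feabdbdfdfbaebcefabb')
  26 → (6, 'ffeabdbdfdfbaebcefabb')

SA = [4, 24, 1, 9, 18, 5, 26, 17, 25, 2, 20, 10, 12, 3, 21, 11, 15, 13, 0, 8, 19, 22, 23, 16, 14, 7, 6]
[i] adj suffixes → lcp
  [1] 4/24 → 1 ('a')
  [2] 24/1 → 2 ('ab')
  [3] 1/9 → 2 ('ab')
  [4] 9/18 → 1 ('a')
  [5] 18/5 → 1 ('a')
  [6] 5/26 → 0 ('')
  [7] 26/17 → 1 ('b')
  [8] 17/25 → 1 ('b')
  [9] 25/2 → 1 ('b')
  [10] 2/20 → 2 ('bc')
  [11] 20/10 → 1 ('b')
  [12] 10/12 → 2 ('bd')
  [13] 12/3 → 0 ('')
  [14] 3/21 → 1 ('c')
  [15] 21/11 → 0 ('')
  [16] 11/15 → 1 ('d')
  [17] 15/13 → 2 ('df')
  [18] 13/0 → 0 ('')
  [19] 0/8 → 3 ('eab')
  [20] 8/19 → 1 ('e')
  [21] 19/22 → 1 ('e')
  [22] 22/23 → 0 ('')
  [23] 23/16 → 1 ('f')
  [24] 16/14 → 1 ('f')
  [25] 14/7 → 1 ('f')
  [26] 7/6 → 1 ('f')

n(n+1)/2 = 27·28/2 = 378
Σ LCP = 0 + 1 + 2 + 2 + 1 + 1 + 0 + 1 + 1 + 1 + 2 + 1 + 2 + 0 + 1 + 0 + 1 + 2 + 0 + 3 + 1 + 1 + 0 + 1 + 1 + 1 + 1 = 28
distinct = 378 − 28 = 350

350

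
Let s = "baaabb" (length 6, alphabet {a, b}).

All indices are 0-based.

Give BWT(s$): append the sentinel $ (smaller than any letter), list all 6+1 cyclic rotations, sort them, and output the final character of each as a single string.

rank  rotation last
    0  $baaabb  b
    1  aaabb$b  b
    2  aabb$ba  a
    3  abb$baa  a
    4  b$baaab  b
    5  baaabb$  $
    6  bb$baaa  a

bbaab$a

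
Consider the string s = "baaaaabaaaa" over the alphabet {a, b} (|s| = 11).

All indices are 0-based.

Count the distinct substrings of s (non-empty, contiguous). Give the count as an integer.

41

sorted suffixes:
  #0 SA[0]=10  'a'
  #1 SA[1]=9  'aa'
  #2 SA[2]=8  'aaa'
  #3 SA[3]=7  'aaaa'
  #4 SA[4]=1  'aaaaabaaaa'
  #5 SA[5]=2  'aaaabaaaa'
  #6 SA[6]=3  'aaabaaaa'
  #7 SA[7]=4  'aabaaaa'
  #8 SA[8]=5  'abaaaa'
  #9 SA[9]=6  'baaaa'
  #10 SA[10]=0  'baaaaabaaaa'

SA = [10, 9, 8, 7, 1, 2, 3, 4, 5, 6, 0]
[i] adj suffixes → lcp
  [1] 10/9 → 1 ('a')
  [2] 9/8 → 2 ('aa')
  [3] 8/7 → 3 ('aaa')
  [4] 7/1 → 4 ('aaaa')
  [5] 1/2 → 4 ('aaaa')
  [6] 2/3 → 3 ('aaa')
  [7] 3/4 → 2 ('aa')
  [8] 4/5 → 1 ('a')
  [9] 5/6 → 0 ('')
  [10] 6/0 → 5 ('baaaa')

n(n+1)/2 = 11·12/2 = 66
Σ LCP = 0 + 1 + 2 + 3 + 4 + 4 + 3 + 2 + 1 + 0 + 5 = 25
distinct = 66 − 25 = 41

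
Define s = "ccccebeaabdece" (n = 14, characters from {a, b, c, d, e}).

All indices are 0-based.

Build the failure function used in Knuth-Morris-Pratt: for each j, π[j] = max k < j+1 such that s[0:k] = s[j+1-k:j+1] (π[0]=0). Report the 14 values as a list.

[0, 1, 2, 3, 0, 0, 0, 0, 0, 0, 0, 0, 1, 0]

π[0] = 0
j=1 s[j]='c': π[1]=1 (border 'c')
j=2 s[j]='c': π[2]=2 (border 'cc')
j=3 s[j]='c': π[3]=3 (border 'ccc')
j=4 s[j]='e': k: 3→2→1→0; π[4]=0 (border '')
j=5 s[j]='b': π[5]=0 (border '')
j=6 s[j]='e': π[6]=0 (border '')
j=7 s[j]='a': π[7]=0 (border '')
j=8 s[j]='a': π[8]=0 (border '')
j=9 s[j]='b': π[9]=0 (border '')
j=10 s[j]='d': π[10]=0 (border '')
j=11 s[j]='e': π[11]=0 (border '')
j=12 s[j]='c': π[12]=1 (border 'c')
j=13 s[j]='e': k: 1→0; π[13]=0 (border '')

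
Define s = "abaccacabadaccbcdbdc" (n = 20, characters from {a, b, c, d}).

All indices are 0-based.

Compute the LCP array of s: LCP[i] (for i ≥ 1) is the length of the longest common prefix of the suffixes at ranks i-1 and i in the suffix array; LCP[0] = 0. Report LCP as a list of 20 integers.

rank | idx | suffix
   0 |   0 | abaccacabadaccbcdbdc
   1 |   7 | abadaccbcdbdc
   2 |   5 | acabadaccbcdbdc
   3 |   2 | accacabadaccbcdbdc
   4 |  11 | accbcdbdc
   5 |   9 | adaccbcdbdc
   6 |   1 | baccacabadaccbcdbdc
   7 |   8 | badaccbcdbdc
   8 |  14 | bcdbdc
   9 |  17 | bdc
  10 |  19 | c
  11 |   6 | cabadaccbcdbdc
  12 |   4 | cacabadaccbcdbdc
  13 |  13 | cbcdbdc
  14 |   3 | ccacabadaccbcdbdc
  15 |  12 | ccbcdbdc
  16 |  15 | cdbdc
  17 |  10 | daccbcdbdc
  18 |  16 | dbdc
  19 |  18 | dc

SA = [0, 7, 5, 2, 11, 9, 1, 8, 14, 17, 19, 6, 4, 13, 3, 12, 15, 10, 16, 18]
i: (SA[i-1],SA[i]) lcp shared
  1: (0,7) 3 'aba'
  2: (7,5) 1 'a'
  3: (5,2) 2 'ac'
  4: (2,11) 3 'acc'
  5: (11,9) 1 'a'
  6: (9,1) 0 ''
  7: (1,8) 2 'ba'
  8: (8,14) 1 'b'
  9: (14,17) 1 'b'
  10: (17,19) 0 ''
  11: (19,6) 1 'c'
  12: (6,4) 2 'ca'
  13: (4,13) 1 'c'
  14: (13,3) 1 'c'
  15: (3,12) 2 'cc'
  16: (12,15) 1 'c'
  17: (15,10) 0 ''
  18: (10,16) 1 'd'
  19: (16,18) 1 'd'

[0, 3, 1, 2, 3, 1, 0, 2, 1, 1, 0, 1, 2, 1, 1, 2, 1, 0, 1, 1]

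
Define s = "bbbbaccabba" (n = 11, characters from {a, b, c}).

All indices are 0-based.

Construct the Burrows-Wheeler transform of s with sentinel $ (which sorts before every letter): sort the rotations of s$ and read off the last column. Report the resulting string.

rank  rotation      last
    0  $bbbbaccabba  a
    1  a$bbbbaccabb  b
    2  abba$bbbbacc  c
    3  accabba$bbbb  b
    4  ba$bbbbaccab  b
    5  baccabba$bbb  b
    6  bba$bbbbacca  a
    7  bbaccabba$bb  b
    8  bbbaccabba$b  b
    9  bbbbaccabba$  $
   10  cabba$bbbbac  c
   11  ccabba$bbbba  a

abcbbbabb$ca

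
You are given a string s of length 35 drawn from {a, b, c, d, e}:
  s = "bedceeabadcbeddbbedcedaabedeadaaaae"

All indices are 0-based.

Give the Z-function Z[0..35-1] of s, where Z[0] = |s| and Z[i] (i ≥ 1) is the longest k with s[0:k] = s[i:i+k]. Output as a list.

[35, 0, 0, 0, 0, 0, 0, 1, 0, 0, 0, 3, 0, 0, 0, 1, 5, 0, 0, 0, 0, 0, 0, 0, 3, 0, 0, 0, 0, 0, 0, 0, 0, 0, 0]

Z[0]=35
i=1: i≥r, start 0; Z[1]=0
i=2: i≥r, start 0; Z[2]=0
i=3: i≥r, start 0; Z[3]=0
i=4: i≥r, start 0; Z[4]=0
i=5: i≥r, start 0; Z[5]=0
i=6: i≥r, start 0; Z[6]=0
i=7: i≥r, start 0; Z[7]=1 extend→box=[7,8)
i=8: i≥r, start 0; Z[8]=0
i=9: i≥r, start 0; Z[9]=0
i=10: i≥r, start 0; Z[10]=0
i=11: i≥r, start 0; Z[11]=3 extend→box=[11,14)
i=12: min(r-i=2, Z[1]=0)=0; Z[12]=0
i=13: min(r-i=1, Z[2]=0)=0; Z[13]=0
i=14: i≥r, start 0; Z[14]=0
i=15: i≥r, start 0; Z[15]=1 extend→box=[15,16)
i=16: i≥r, start 0; Z[16]=5 extend→box=[16,21)
i=17: min(r-i=4, Z[1]=0)=0; Z[17]=0
i=18: min(r-i=3, Z[2]=0)=0; Z[18]=0
i=19: min(r-i=2, Z[3]=0)=0; Z[19]=0
i=20: min(r-i=1, Z[4]=0)=0; Z[20]=0
i=21: i≥r, start 0; Z[21]=0
i=22: i≥r, start 0; Z[22]=0
i=23: i≥r, start 0; Z[23]=0
i=24: i≥r, start 0; Z[24]=3 extend→box=[24,27)
i=25: min(r-i=2, Z[1]=0)=0; Z[25]=0
i=26: min(r-i=1, Z[2]=0)=0; Z[26]=0
i=27: i≥r, start 0; Z[27]=0
i=28: i≥r, start 0; Z[28]=0
i=29: i≥r, start 0; Z[29]=0
i=30: i≥r, start 0; Z[30]=0
i=31: i≥r, start 0; Z[31]=0
i=32: i≥r, start 0; Z[32]=0
i=33: i≥r, start 0; Z[33]=0
i=34: i≥r, start 0; Z[34]=0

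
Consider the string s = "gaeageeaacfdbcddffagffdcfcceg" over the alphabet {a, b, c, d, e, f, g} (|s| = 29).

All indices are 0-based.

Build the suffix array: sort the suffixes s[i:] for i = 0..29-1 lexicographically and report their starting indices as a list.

rank→(start, suffix):
  0 → (7, 'aacfdbcddffagffdcfcceg')
  1 → (8, 'acfdbcddffagffdcfcceg')
  2 → (1, 'aeageeaacfdbcddffagffdcfcceg')
  3 → (3, 'ageeaacfdbcddffagffdcfcceg')
  4 → (18, 'agffdcfcceg')
  5 → (12, 'bcddffagffdcfcceg')
  6 → (25, 'cceg')
  7 → (13, 'cddffagffdcfcceg')
  8 → (26, 'ceg')
  9 → (23, 'cfcceg')
  10 → (9, 'cfdbcddffagffdcfcceg')
  11 → (11, 'dbcddffagffdcfcceg')
  12 → (22, 'dcfcceg')
  13 → (14, 'ddffagffdcfcceg')
  14 → (15, 'dffagffdcfcceg')
  15 → (6, 'eaacfdbcddffagffdcfcceg')
  16 → (2, 'eageeaacfdbcddffagffdcfcceg')
  17 → (5, 'eeaacfdbcddffagffdcfcceg')
  18 → (27, 'eg')
  19 → (17, 'fagffdcfcceg')
  20 → (24, 'fcceg')
  21 → (10, 'fdbcddffagffdcfcceg')
  22 → (21, 'fdcfcceg')
  23 → (16, 'ffagffdcfcceg')
  24 → (20, 'ffdcfcceg')
  25 → (28, 'g')
  26 → (0, 'gaeageeaacfdbcddffagffdcfcceg')
  27 → (4, 'geeaacfdbcddffagffdcfcceg')
  28 → (19, 'gffdcfcceg')

[7, 8, 1, 3, 18, 12, 25, 13, 26, 23, 9, 11, 22, 14, 15, 6, 2, 5, 27, 17, 24, 10, 21, 16, 20, 28, 0, 4, 19]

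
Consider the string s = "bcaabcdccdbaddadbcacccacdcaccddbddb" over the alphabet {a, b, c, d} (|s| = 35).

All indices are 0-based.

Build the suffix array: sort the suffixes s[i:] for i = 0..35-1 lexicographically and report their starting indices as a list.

[2, 3, 18, 26, 22, 14, 11, 34, 10, 0, 16, 4, 31, 1, 17, 25, 21, 20, 19, 7, 27, 8, 23, 5, 28, 13, 33, 9, 15, 30, 24, 6, 12, 32, 29]

rank | idx | suffix
   0 |   2 | aabcdccdbaddadbcacccacdcaccddbddb
   1 |   3 | abcdccdbaddadbcacccacdcaccddbddb
   2 |  18 | acccacdcaccddbddb
   3 |  26 | accddbddb
   4 |  22 | acdcaccddbddb
   5 |  14 | adbcacccacdcaccddbddb
   6 |  11 | addadbcacccacdcaccddbddb
   7 |  34 | b
   8 |  10 | baddadbcacccacdcaccddbddb
   9 |   0 | bcaabcdccdbaddadbcacccacdcaccddbddb
  10 |  16 | bcacccacdcaccddbddb
  11 |   4 | bcdccdbaddadbcacccacdcaccddbddb
  12 |  31 | bddb
  13 |   1 | caabcdccdbaddadbcacccacdcaccddbddb
  14 |  17 | cacccacdcaccddbddb
  15 |  25 | caccddbddb
  16 |  21 | cacdcaccddbddb
  17 |  20 | ccacdcaccddbddb
  18 |  19 | cccacdcaccddbddb
  19 |   7 | ccdbaddadbcacccacdcaccddbddb
  20 |  27 | ccddbddb
  21 |   8 | cdbaddadbcacccacdcaccddbddb
  22 |  23 | cdcaccddbddb
  23 |   5 | cdccdbaddadbcacccacdcaccddbddb
  24 |  28 | cddbddb
  25 |  13 | dadbcacccacdcaccddbddb
  26 |  33 | db
  27 |   9 | dbaddadbcacccacdcaccddbddb
  28 |  15 | dbcacccacdcaccddbddb
  29 |  30 | dbddb
  30 |  24 | dcaccddbddb
  31 |   6 | dccdbaddadbcacccacdcaccddbddb
  32 |  12 | ddadbcacccacdcaccddbddb
  33 |  32 | ddb
  34 |  29 | ddbddb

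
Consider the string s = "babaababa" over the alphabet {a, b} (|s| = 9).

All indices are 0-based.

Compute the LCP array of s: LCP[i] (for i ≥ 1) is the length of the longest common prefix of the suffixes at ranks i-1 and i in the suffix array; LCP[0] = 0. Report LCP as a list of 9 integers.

[0, 1, 1, 3, 3, 0, 2, 2, 4]

rank→(start, suffix):
  0 → (8, 'a')
  1 → (3, 'aababa')
  2 → (6, 'aba')
  3 → (1, 'abaababa')
  4 → (4, 'ababa')
  5 → (7, 'ba')
  6 → (2, 'baababa')
  7 → (5, 'baba')
  8 → (0, 'babaababa')

SA = [8, 3, 6, 1, 4, 7, 2, 5, 0]
i: (SA[i-1],SA[i]) lcp shared
  1: (8,3) 1 'a'
  2: (3,6) 1 'a'
  3: (6,1) 3 'aba'
  4: (1,4) 3 'aba'
  5: (4,7) 0 ''
  6: (7,2) 2 'ba'
  7: (2,5) 2 'ba'
  8: (5,0) 4 'baba'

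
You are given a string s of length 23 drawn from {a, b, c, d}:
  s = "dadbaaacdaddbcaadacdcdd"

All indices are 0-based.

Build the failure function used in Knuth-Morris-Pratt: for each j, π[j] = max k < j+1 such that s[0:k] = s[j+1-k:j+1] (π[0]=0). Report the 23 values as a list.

[0, 0, 1, 0, 0, 0, 0, 0, 1, 2, 3, 1, 0, 0, 0, 0, 1, 2, 0, 1, 0, 1, 1]

π[0] = 0
j=1 s[j]='a': π[1]=0 (border '')
j=2 s[j]='d': π[2]=1 (border 'd')
j=3 s[j]='b': k: 1→0; π[3]=0 (border '')
j=4 s[j]='a': π[4]=0 (border '')
j=5 s[j]='a': π[5]=0 (border '')
j=6 s[j]='a': π[6]=0 (border '')
j=7 s[j]='c': π[7]=0 (border '')
j=8 s[j]='d': π[8]=1 (border 'd')
j=9 s[j]='a': π[9]=2 (border 'da')
j=10 s[j]='d': π[10]=3 (border 'dad')
j=11 s[j]='d': k: 3→1→0; π[11]=1 (border 'd')
j=12 s[j]='b': k: 1→0; π[12]=0 (border '')
j=13 s[j]='c': π[13]=0 (border '')
j=14 s[j]='a': π[14]=0 (border '')
j=15 s[j]='a': π[15]=0 (border '')
j=16 s[j]='d': π[16]=1 (border 'd')
j=17 s[j]='a': π[17]=2 (border 'da')
j=18 s[j]='c': k: 2→0; π[18]=0 (border '')
j=19 s[j]='d': π[19]=1 (border 'd')
j=20 s[j]='c': k: 1→0; π[20]=0 (border '')
j=21 s[j]='d': π[21]=1 (border 'd')
j=22 s[j]='d': k: 1→0; π[22]=1 (border 'd')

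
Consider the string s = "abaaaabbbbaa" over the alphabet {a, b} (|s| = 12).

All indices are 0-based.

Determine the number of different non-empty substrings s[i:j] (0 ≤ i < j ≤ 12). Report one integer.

rank→(start, suffix):
  0 → (11, 'a')
  1 → (10, 'aa')
  2 → (2, 'aaaabbbbaa')
  3 → (3, 'aaabbbbaa')
  4 → (4, 'aabbbbaa')
  5 → (0, 'abaaaabbbbaa')
  6 → (5, 'abbbbaa')
  7 → (9, 'baa')
  8 → (1, 'baaaabbbbaa')
  9 → (8, 'bbaa')
  10 → (7, 'bbbaa')
  11 → (6, 'bbbbaa')

SA = [11, 10, 2, 3, 4, 0, 5, 9, 1, 8, 7, 6]
[i] adj suffixes → lcp
  [1] 11/10 → 1 ('a')
  [2] 10/2 → 2 ('aa')
  [3] 2/3 → 3 ('aaa')
  [4] 3/4 → 2 ('aa')
  [5] 4/0 → 1 ('a')
  [6] 0/5 → 2 ('ab')
  [7] 5/9 → 0 ('')
  [8] 9/1 → 3 ('baa')
  [9] 1/8 → 1 ('b')
  [10] 8/7 → 2 ('bb')
  [11] 7/6 → 3 ('bbb')

n(n+1)/2 = 12·13/2 = 78
Σ LCP = 0 + 1 + 2 + 3 + 2 + 1 + 2 + 0 + 3 + 1 + 2 + 3 = 20
distinct = 78 − 20 = 58

58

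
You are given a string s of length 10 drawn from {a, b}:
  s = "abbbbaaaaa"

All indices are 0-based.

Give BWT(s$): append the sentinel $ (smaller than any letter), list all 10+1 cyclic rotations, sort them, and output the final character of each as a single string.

aaaaab$bbba

rank  rotation     last
    0  $abbbbaaaaa  a
    1  a$abbbbaaaa  a
    2  aa$abbbbaaa  a
    3  aaa$abbbbaa  a
    4  aaaa$abbbba  a
    5  aaaaa$abbbb  b
    6  abbbbaaaaa$  $
    7  baaaaa$abbb  b
    8  bbaaaaa$abb  b
    9  bbbaaaaa$ab  b
   10  bbbbaaaaa$a  a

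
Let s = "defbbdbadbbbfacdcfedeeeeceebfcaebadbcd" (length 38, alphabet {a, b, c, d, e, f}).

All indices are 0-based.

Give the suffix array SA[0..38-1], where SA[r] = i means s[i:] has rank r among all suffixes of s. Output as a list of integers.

[13, 7, 33, 30, 6, 32, 9, 3, 10, 35, 4, 11, 27, 29, 36, 14, 24, 16, 37, 5, 8, 34, 15, 19, 0, 31, 26, 23, 18, 25, 22, 21, 20, 1, 12, 2, 28, 17]

rank | idx | suffix
   0 |  13 | acdcfedeeeeceebfcaebadbcd
   1 |   7 | adbbbfacdcfedeeeeceebfcaebadbcd
   2 |  33 | adbcd
   3 |  30 | aebadbcd
   4 |   6 | badbbbfacdcfedeeeeceebfcaebadbcd
   5 |  32 | badbcd
   6 |   9 | bbbfacdcfedeeeeceebfcaebadbcd
   7 |   3 | bbdbadbbbfacdcfedeeeeceebfcaebadbcd
   8 |  10 | bbfacdcfedeeeeceebfcaebadbcd
   9 |  35 | bcd
  10 |   4 | bdbadbbbfacdcfedeeeeceebfcaebadbcd
  11 |  11 | bfacdcfedeeeeceebfcaebadbcd
  12 |  27 | bfcaebadbcd
  13 |  29 | caebadbcd
  14 |  36 | cd
  15 |  14 | cdcfedeeeeceebfcaebadbcd
  16 |  24 | ceebfcaebadbcd
  17 |  16 | cfedeeeeceebfcaebadbcd
  18 |  37 | d
  19 |   5 | dbadbbbfacdcfedeeeeceebfcaebadbcd
  20 |   8 | dbbbfacdcfedeeeeceebfcaebadbcd
  21 |  34 | dbcd
  22 |  15 | dcfedeeeeceebfcaebadbcd
  23 |  19 | deeeeceebfcaebadbcd
  24 |   0 | defbbdbadbbbfacdcfedeeeeceebfcaebadbcd
  25 |  31 | ebadbcd
  26 |  26 | ebfcaebadbcd
  27 |  23 | eceebfcaebadbcd
  28 |  18 | edeeeeceebfcaebadbcd
  29 |  25 | eebfcaebadbcd
  30 |  22 | eeceebfcaebadbcd
  31 |  21 | eeeceebfcaebadbcd
  32 |  20 | eeeeceebfcaebadbcd
  33 |   1 | efbbdbadbbbfacdcfedeeeeceebfcaebadbcd
  34 |  12 | facdcfedeeeeceebfcaebadbcd
  35 |   2 | fbbdbadbbbfacdcfedeeeeceebfcaebadbcd
  36 |  28 | fcaebadbcd
  37 |  17 | fedeeeeceebfcaebadbcd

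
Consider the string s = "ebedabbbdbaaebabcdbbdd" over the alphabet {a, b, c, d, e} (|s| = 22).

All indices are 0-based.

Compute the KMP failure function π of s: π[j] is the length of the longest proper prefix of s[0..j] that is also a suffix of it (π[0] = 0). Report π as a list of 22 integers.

π[0] = 0
j=1 s[j]='b': π[1]=0 (border '')
j=2 s[j]='e': π[2]=1 (border 'e')
j=3 s[j]='d': k: 1→0; π[3]=0 (border '')
j=4 s[j]='a': π[4]=0 (border '')
j=5 s[j]='b': π[5]=0 (border '')
j=6 s[j]='b': π[6]=0 (border '')
j=7 s[j]='b': π[7]=0 (border '')
j=8 s[j]='d': π[8]=0 (border '')
j=9 s[j]='b': π[9]=0 (border '')
j=10 s[j]='a': π[10]=0 (border '')
j=11 s[j]='a': π[11]=0 (border '')
j=12 s[j]='e': π[12]=1 (border 'e')
j=13 s[j]='b': π[13]=2 (border 'eb')
j=14 s[j]='a': k: 2→0; π[14]=0 (border '')
j=15 s[j]='b': π[15]=0 (border '')
j=16 s[j]='c': π[16]=0 (border '')
j=17 s[j]='d': π[17]=0 (border '')
j=18 s[j]='b': π[18]=0 (border '')
j=19 s[j]='b': π[19]=0 (border '')
j=20 s[j]='d': π[20]=0 (border '')
j=21 s[j]='d': π[21]=0 (border '')

[0, 0, 1, 0, 0, 0, 0, 0, 0, 0, 0, 0, 1, 2, 0, 0, 0, 0, 0, 0, 0, 0]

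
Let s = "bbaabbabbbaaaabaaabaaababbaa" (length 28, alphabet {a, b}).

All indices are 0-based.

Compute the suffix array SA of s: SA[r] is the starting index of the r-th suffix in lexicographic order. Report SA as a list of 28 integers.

[27, 26, 10, 11, 15, 19, 12, 16, 20, 2, 13, 17, 21, 23, 3, 6, 25, 9, 14, 18, 1, 22, 5, 24, 8, 0, 4, 7]

rank | idx | suffix
   0 |  27 | a
   1 |  26 | aa
   2 |  10 | aaaabaaabaaababbaa
   3 |  11 | aaabaaabaaababbaa
   4 |  15 | aaabaaababbaa
   5 |  19 | aaababbaa
   6 |  12 | aabaaabaaababbaa
   7 |  16 | aabaaababbaa
   8 |  20 | aababbaa
   9 |   2 | aabbabbbaaaabaaabaaababbaa
  10 |  13 | abaaabaaababbaa
  11 |  17 | abaaababbaa
  12 |  21 | ababbaa
  13 |  23 | abbaa
  14 |   3 | abbabbbaaaabaaabaaababbaa
  15 |   6 | abbbaaaabaaabaaababbaa
  16 |  25 | baa
  17 |   9 | baaaabaaabaaababbaa
  18 |  14 | baaabaaababbaa
  19 |  18 | baaababbaa
  20 |   1 | baabbabbbaaaabaaabaaababbaa
  21 |  22 | babbaa
  22 |   5 | babbbaaaabaaabaaababbaa
  23 |  24 | bbaa
  24 |   8 | bbaaaabaaabaaababbaa
  25 |   0 | bbaabbabbbaaaabaaabaaababbaa
  26 |   4 | bbabbbaaaabaaabaaababbaa
  27 |   7 | bbbaaaabaaabaaababbaa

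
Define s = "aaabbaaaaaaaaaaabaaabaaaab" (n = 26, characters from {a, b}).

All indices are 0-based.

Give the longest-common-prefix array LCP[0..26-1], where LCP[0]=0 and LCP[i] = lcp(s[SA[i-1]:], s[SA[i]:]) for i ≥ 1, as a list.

[0, 10, 9, 8, 7, 6, 5, 4, 5, 3, 4, 7, 4, 2, 3, 6, 3, 1, 2, 5, 2, 0, 1, 5, 4, 1]

rank | idx | suffix
   0 |   5 | aaaaaaaaaaabaaabaaaab
   1 |   6 | aaaaaaaaaabaaabaaaab
   2 |   7 | aaaaaaaaabaaabaaaab
   3 |   8 | aaaaaaaabaaabaaaab
   4 |   9 | aaaaaaabaaabaaaab
   5 |  10 | aaaaaabaaabaaaab
   6 |  11 | aaaaabaaabaaaab
   7 |  21 | aaaab
   8 |  12 | aaaabaaabaaaab
   9 |  22 | aaab
  10 |  17 | aaabaaaab
  11 |  13 | aaabaaabaaaab
  12 |   0 | aaabbaaaaaaaaaaabaaabaaaab
  13 |  23 | aab
  14 |  18 | aabaaaab
  15 |  14 | aabaaabaaaab
  16 |   1 | aabbaaaaaaaaaaabaaabaaaab
  17 |  24 | ab
  18 |  19 | abaaaab
  19 |  15 | abaaabaaaab
  20 |   2 | abbaaaaaaaaaaabaaabaaaab
  21 |  25 | b
  22 |   4 | baaaaaaaaaaabaaabaaaab
  23 |  20 | baaaab
  24 |  16 | baaabaaaab
  25 |   3 | bbaaaaaaaaaaabaaabaaaab

SA = [5, 6, 7, 8, 9, 10, 11, 21, 12, 22, 17, 13, 0, 23, 18, 14, 1, 24, 19, 15, 2, 25, 4, 20, 16, 3]
[i] adj suffixes → lcp
  [1] 5/6 → 10 ('aaaaaaaaaa')
  [2] 6/7 → 9 ('aaaaaaaaa')
  [3] 7/8 → 8 ('aaaaaaaa')
  [4] 8/9 → 7 ('aaaaaaa')
  [5] 9/10 → 6 ('aaaaaa')
  [6] 10/11 → 5 ('aaaaa')
  [7] 11/21 → 4 ('aaaa')
  [8] 21/12 → 5 ('aaaab')
  [9] 12/22 → 3 ('aaa')
  [10] 22/17 → 4 ('aaab')
  [11] 17/13 → 7 ('aaabaaa')
  [12] 13/0 → 4 ('aaab')
  [13] 0/23 → 2 ('aa')
  [14] 23/18 → 3 ('aab')
  [15] 18/14 → 6 ('aabaaa')
  [16] 14/1 → 3 ('aab')
  [17] 1/24 → 1 ('a')
  [18] 24/19 → 2 ('ab')
  [19] 19/15 → 5 ('abaaa')
  [20] 15/2 → 2 ('ab')
  [21] 2/25 → 0 ('')
  [22] 25/4 → 1 ('b')
  [23] 4/20 → 5 ('baaaa')
  [24] 20/16 → 4 ('baaa')
  [25] 16/3 → 1 ('b')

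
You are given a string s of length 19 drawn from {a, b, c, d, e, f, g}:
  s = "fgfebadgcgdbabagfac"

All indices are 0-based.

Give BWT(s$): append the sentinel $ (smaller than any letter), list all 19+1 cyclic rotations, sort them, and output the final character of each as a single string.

cbfbbdeaaggafgg$dcaf

rank  rotation              last
    0  $fgfebadgcgdbabagfac  c
    1  abagfac$fgfebadgcgdb  b
    2  ac$fgfebadgcgdbabagf  f
    3  adgcgdbabagfac$fgfeb  b
    4  agfac$fgfebadgcgdbab  b
    5  babagfac$fgfebadgcgd  d
    6  badgcgdbabagfac$fgfe  e
    7  bagfac$fgfebadgcgdba  a
    8  c$fgfebadgcgdbabagfa  a
    9  cgdbabagfac$fgfebadg  g
   10  dbabagfac$fgfebadgcg  g
   11  dgcgdbabagfac$fgfeba  a
   12  ebadgcgdbabagfac$fgf  f
   13  fac$fgfebadgcgdbabag  g
   14  febadgcgdbabagfac$fg  g
   15  fgfebadgcgdbabagfac$  $
   16  gcgdbabagfac$fgfebad  d
   17  gdbabagfac$fgfebadgc  c
   18  gfac$fgfebadgcgdbaba  a
   19  gfebadgcgdbabagfac$f  f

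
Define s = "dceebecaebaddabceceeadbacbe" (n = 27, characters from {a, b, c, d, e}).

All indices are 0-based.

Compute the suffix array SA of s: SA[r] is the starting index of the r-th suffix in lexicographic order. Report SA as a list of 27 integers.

rank→(start, suffix):
  0 → (13, 'abceceeadbacbe')
  1 → (23, 'acbe')
  2 → (20, 'adbacbe')
  3 → (10, 'addabceceeadbacbe')
  4 → (7, 'aebaddabceceeadbacbe')
  5 → (22, 'bacbe')
  6 → (9, 'baddabceceeadbacbe')
  7 → (14, 'bceceeadbacbe')
  8 → (25, 'be')
  9 → (4, 'becaebaddabceceeadbacbe')
  10 → (6, 'caebaddabceceeadbacbe')
  11 → (24, 'cbe')
  12 → (15, 'ceceeadbacbe')
  13 → (17, 'ceeadbacbe')
  14 → (1, 'ceebecaebaddabceceeadbacbe')
  15 → (12, 'dabceceeadbacbe')
  16 → (21, 'dbacbe')
  17 → (0, 'dceebecaebaddabceceeadbacbe')
  18 → (11, 'ddabceceeadbacbe')
  19 → (26, 'e')
  20 → (19, 'eadbacbe')
  21 → (8, 'ebaddabceceeadbacbe')
  22 → (3, 'ebecaebaddabceceeadbacbe')
  23 → (5, 'ecaebaddabceceeadbacbe')
  24 → (16, 'eceeadbacbe')
  25 → (18, 'eeadbacbe')
  26 → (2, 'eebecaebaddabceceeadbacbe')

[13, 23, 20, 10, 7, 22, 9, 14, 25, 4, 6, 24, 15, 17, 1, 12, 21, 0, 11, 26, 19, 8, 3, 5, 16, 18, 2]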